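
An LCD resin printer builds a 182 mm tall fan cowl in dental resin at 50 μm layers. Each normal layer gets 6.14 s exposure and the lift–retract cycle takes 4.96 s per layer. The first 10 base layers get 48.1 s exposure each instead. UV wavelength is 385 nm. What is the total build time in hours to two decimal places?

Number of layers: 182 / 0.05 → 3640 (rounded up).
Base layers = 10 × (48.1 + 4.96) = 530.6 s.
Remaining layers = 3630 × (6.14 + 4.96) = 40293 s.
Sum: 530.6 + 40293 = 40823.6 s → 11.34 hours.

11.34 hours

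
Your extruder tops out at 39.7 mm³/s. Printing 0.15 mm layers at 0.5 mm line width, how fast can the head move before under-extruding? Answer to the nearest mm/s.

529 mm/s

Extrusion cross-section: 0.15 × 0.5 → 0.075 mm².
Max speed = 39.7 / 0.075 = 529.33 ≈ 529 mm/s.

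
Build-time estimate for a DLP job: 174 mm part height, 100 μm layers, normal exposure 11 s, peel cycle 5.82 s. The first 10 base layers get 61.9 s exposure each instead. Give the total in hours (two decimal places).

8.27 hours

Number of layers: 174 / 0.1 → 1740 (rounded up).
Bottom layers = 10 × (61.9 + 5.82) = 677.2 s.
Normal layers = 1730 × (11 + 5.82) = 29098.6 s.
Total = 677.2 + 29098.6 = 29775.8 s = 8.27 hours.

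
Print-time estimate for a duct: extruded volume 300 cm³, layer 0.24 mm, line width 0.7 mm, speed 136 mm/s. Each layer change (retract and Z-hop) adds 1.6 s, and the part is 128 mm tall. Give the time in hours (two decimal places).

Extrusion cross-section = 0.24 × 0.7, so 0.168 mm².
Path length: 300000 mm³ / 0.168 mm² → 1785714.3 mm.
Extrusion time: 1785714.3 / 136 → 13130.3 s.
Layer count = ceil(128 / 0.24) = 534.
Z-hop total: 534 × 1.6 → 854.4 s.
Total = 13130.3 + 854.4 = 13984.7 s = 3.88 hours.

3.88 hours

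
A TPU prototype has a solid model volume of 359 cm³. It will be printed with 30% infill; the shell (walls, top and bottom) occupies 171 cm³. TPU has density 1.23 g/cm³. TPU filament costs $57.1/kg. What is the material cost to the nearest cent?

$15.97

Infill region: 359 − 171 → 188 cm³.
Deposited infill: 0.30 × 188 → 56.4 cm³.
Total printed volume = 171 + 56.4, so 227.4 cm³.
Mass: 227.4 × 1.23 → 279.702 g.
Cost = 279.702 g / 1000 × $57.1/kg = $15.97.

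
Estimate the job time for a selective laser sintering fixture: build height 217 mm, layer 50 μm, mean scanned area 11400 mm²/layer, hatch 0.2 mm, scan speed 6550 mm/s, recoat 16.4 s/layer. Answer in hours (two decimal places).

Number of layers: 217 / 0.05 → 4340 (rounded up).
Scan path per layer = 11400 / 0.2 = 57000 mm.
Per-layer scan time = 57000 / 6550, so 8.7023 s.
Time per layer: 8.7023 + 16.4 → 25.1023 s.
4340 layers × 25.1023 s/layer = 108943.982 s, i.e. 30.26 hours.

30.26 hours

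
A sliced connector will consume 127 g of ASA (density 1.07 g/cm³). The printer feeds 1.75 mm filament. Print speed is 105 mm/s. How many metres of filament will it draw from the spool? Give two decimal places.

Extruded volume: 127/1.07 = 118.6916 cm³ (118691.6 mm³).
Filament cross-section = π × (1.75/2)² = 2.4053 mm².
Length = 118691.6 / 2.4053 = 49345.86 mm = 49.35 m.

49.35 m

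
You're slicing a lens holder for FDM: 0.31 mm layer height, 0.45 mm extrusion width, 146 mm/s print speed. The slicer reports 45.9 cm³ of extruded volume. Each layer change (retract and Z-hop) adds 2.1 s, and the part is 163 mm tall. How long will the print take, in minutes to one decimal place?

56.0 minutes

Extrusion cross-section = 0.31 × 0.45, so 0.1395 mm².
Path length: 45900 mm³ / 0.1395 mm² → 329032.3 mm.
Time extruding = 329032.3 / 146, so 2253.6 s.
Number of layers: 163 / 0.31 → 526 (rounded up).
Layer-change overhead = 526 × 2.1 = 1104.6 s.
Altogether 2253.6 + 1104.6 = 3358.2 s, i.e. 56.0 minutes.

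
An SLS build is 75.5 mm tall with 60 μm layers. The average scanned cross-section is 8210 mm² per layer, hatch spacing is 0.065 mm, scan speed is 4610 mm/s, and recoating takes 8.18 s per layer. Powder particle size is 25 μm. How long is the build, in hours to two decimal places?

Number of layers: 75.5 / 0.06 → 1259 (rounded up).
Hatch length per layer: 8210 / 0.065 → 126307.7 mm.
Laser time per layer = 126307.7 / 4610, so 27.3986 s.
Time per layer = 27.3986 + 8.18 = 35.5786 s.
Build time = 1259 × 35.5786 = 44793.4574 s = 12.44 hours.

12.44 hours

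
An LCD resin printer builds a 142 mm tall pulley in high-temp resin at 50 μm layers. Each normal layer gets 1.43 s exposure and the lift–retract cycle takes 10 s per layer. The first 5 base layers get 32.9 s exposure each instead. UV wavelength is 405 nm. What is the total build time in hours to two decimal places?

Number of layers: 142 / 0.05 → 2840 (rounded up).
Base layers = 5 × (32.9 + 10), so 214.5 s.
Remaining layers: 2835 × (1.43 + 10) → 32404.05 s.
Sum: 214.5 + 32404.05 = 32618.55 s → 9.06 hours.

9.06 hours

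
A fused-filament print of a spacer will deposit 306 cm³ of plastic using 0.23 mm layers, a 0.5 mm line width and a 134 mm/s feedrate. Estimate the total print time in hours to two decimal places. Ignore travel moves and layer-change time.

5.52 hours

Extrusion cross-section = 0.23 × 0.5, so 0.115 mm².
Toolpath length = 306 cm³ / 0.115 mm² = 306000 / 0.115 = 2660869.6 mm.
Print-move time = 2660869.6 / 134, so 19857.2 s.
That's 19857.2 s → 5.52 hours.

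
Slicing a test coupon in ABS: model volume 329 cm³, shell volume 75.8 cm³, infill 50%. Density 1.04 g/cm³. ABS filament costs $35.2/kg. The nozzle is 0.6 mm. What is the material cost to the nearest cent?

Volume inside the shell: 329 − 75.8 → 253.2 cm³.
Deposited infill = 0.50 × 253.2, so 126.6 cm³.
Deposited volume: 75.8 + 126.6 → 202.4 cm³.
Mass = 202.4 × 1.04 = 210.496 g.
Cost = 210.496 g / 1000 × $35.2/kg = $7.41.

$7.41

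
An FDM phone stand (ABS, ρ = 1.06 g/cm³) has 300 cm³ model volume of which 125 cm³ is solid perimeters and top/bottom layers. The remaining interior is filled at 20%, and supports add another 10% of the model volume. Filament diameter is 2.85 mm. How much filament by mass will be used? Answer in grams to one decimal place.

Interior volume = 300 − 125 = 175 cm³.
Deposited infill = 0.20 × 175 = 35 cm³.
Support = 0.10 × 300 = 30 cm³.
Total extruded = 125 + 35 + 30, so 190 cm³.
Mass: 190 × 1.06 → 201.4 g.

201.4 g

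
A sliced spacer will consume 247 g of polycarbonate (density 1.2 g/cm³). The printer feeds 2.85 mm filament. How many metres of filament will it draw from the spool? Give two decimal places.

32.27 m

Extruded volume: 247/1.2 = 205.8333 cm³ (205833.3 mm³).
Cross-section of 2.85 mm filament: π·(2.85/2)² = 6.3794 mm².
L = V/A = 205833.3/6.3794 = 32265.31 mm → 32.27 m.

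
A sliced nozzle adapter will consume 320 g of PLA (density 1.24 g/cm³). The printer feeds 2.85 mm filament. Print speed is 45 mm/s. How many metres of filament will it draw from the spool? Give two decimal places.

40.45 m

Volume = 320 g / 1.24 g·cm⁻³ = 258.0645 cm³ = 258064.5 mm³.
Filament cross-section = π × (2.85/2)² = 6.3794 mm².
Length = 258064.5 / 6.3794 = 40452.79 mm = 40.45 m.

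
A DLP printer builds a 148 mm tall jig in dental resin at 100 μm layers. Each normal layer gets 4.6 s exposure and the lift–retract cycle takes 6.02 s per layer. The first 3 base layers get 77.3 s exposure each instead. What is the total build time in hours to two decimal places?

4.43 hours

Layer count = ceil(148 / 0.1) = 1480.
Base layers = 3 × (77.3 + 6.02) = 249.96 s.
Remaining layers = 1477 × (4.6 + 6.02), so 15685.74 s.
Sum: 249.96 + 15685.74 = 15935.7 s → 4.43 hours.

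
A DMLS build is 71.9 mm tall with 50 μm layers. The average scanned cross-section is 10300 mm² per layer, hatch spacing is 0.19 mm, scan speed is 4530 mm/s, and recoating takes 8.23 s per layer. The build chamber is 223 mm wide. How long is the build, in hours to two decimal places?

8.07 hours

Number of layers: 71.9 / 0.05 → 1438 (rounded up).
Scan path per layer = 10300 / 0.19 = 54210.5 mm.
Scan time per layer = 54210.5 / 4530, so 11.967 s.
Per-layer time: 11.967 + 8.23 → 20.197 s.
Total: 1438 × 20.197 s = 29043.286 s → 8.07 hours.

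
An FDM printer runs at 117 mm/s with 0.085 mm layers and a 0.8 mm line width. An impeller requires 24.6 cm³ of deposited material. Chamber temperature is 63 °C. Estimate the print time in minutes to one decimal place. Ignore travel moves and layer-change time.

Extrusion cross-section: 0.085 × 0.8 → 0.068 mm².
Path length: 24600 mm³ / 0.068 mm² → 361764.7 mm.
Extrusion time = 361764.7 / 117 = 3092 s.
In the requested units: 3092 s = 51.5 minutes.

51.5 minutes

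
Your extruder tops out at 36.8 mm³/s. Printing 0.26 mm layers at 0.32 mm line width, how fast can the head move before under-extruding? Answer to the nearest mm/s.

A = 0.26 × 0.32, so 0.0832 mm².
Max speed = 36.8 / 0.0832 = 442.31 ≈ 442 mm/s.

442 mm/s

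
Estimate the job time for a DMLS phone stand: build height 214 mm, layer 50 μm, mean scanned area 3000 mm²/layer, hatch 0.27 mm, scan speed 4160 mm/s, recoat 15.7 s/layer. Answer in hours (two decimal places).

Number of layers: 214 / 0.05 → 4280 (rounded up).
Scan path per layer: 3000 / 0.27 → 11111.1 mm.
Per-layer scan time: 11111.1 / 4160 → 2.6709 s.
Layer cycle = 2.6709 + 15.7, so 18.3709 s.
Build time = 4280 × 18.3709 = 78627.452 s = 21.84 hours.

21.84 hours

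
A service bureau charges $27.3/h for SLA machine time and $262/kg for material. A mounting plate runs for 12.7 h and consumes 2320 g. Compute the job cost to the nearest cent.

Machine cost = 27.3 × 12.7, so $346.71.
Material charge = 262 × 2320/1000 = $607.84.
Job cost: 346.71 + 607.84 = $954.55.

$954.55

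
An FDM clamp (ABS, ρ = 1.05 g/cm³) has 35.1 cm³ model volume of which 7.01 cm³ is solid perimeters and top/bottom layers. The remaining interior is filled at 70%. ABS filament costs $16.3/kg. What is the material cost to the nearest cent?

Interior volume = 35.1 − 7.01, so 28.09 cm³.
Infill deposited: 0.70 × 28.09 → 19.663 cm³.
Total printed volume = 7.01 + 19.663, so 26.673 cm³.
Mass = 26.673 × 1.05, so 28.00665 g.
Cost = 28.00665 g / 1000 × $16.3/kg = $0.46.

$0.46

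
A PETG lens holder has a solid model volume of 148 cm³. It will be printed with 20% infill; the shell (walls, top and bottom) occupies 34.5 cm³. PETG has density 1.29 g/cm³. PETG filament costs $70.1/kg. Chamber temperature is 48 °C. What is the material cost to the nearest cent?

$5.17

Volume inside the shell = 148 − 34.5 = 113.5 cm³.
Deposited infill = 0.20 × 113.5 = 22.7 cm³.
Total printed volume: 34.5 + 22.7 → 57.2 cm³.
Mass = 57.2 × 1.29 = 73.788 g.
Cost = 73.788 g / 1000 × $70.1/kg = $5.17.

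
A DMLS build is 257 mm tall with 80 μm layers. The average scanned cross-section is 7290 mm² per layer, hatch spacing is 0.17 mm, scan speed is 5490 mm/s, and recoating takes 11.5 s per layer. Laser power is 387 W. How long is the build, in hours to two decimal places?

17.24 hours

Number of layers: 257 / 0.08 → 3213 (rounded up).
Scan path per layer: 7290 / 0.17 → 42882.4 mm.
Scan time per layer: 42882.4 / 5490 → 7.811 s.
Time per layer = 7.811 + 11.5, so 19.311 s.
3213 layers × 19.311 s/layer = 62046.243 s, i.e. 17.24 hours.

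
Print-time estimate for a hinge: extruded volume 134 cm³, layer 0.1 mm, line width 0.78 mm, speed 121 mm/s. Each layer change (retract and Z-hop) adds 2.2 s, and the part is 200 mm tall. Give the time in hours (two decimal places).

5.17 hours

Line area: 0.1 × 0.78 → 0.078 mm².
Toolpath length = 134 cm³ / 0.078 mm² = 134000 / 0.078 = 1717948.7 mm.
Extrusion time: 1717948.7 / 121 → 14197.9 s.
Layer count = ceil(200 / 0.1) = 2000.
Z-hop total: 2000 × 2.2 → 4400 s.
Altogether 14197.9 + 4400 = 18597.9 s, i.e. 5.17 hours.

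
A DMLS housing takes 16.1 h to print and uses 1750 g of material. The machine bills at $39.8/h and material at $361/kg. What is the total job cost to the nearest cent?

$1272.53

Time charge = 39.8 × 16.1 = $640.78.
Feedstock cost = 361 × 1750/1000, so $631.75.
Total = 640.78 + 631.75 = $1272.53.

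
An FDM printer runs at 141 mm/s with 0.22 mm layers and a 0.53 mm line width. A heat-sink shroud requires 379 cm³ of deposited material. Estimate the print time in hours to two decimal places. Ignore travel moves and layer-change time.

6.40 hours

Line area = 0.22 × 0.53 = 0.1166 mm².
Toolpath length = 379 cm³ / 0.1166 mm² = 379000 / 0.1166 = 3250428.8 mm.
Time extruding: 3250428.8 / 141 → 23052.7 s.
In the requested units: 23052.7 s = 6.40 hours.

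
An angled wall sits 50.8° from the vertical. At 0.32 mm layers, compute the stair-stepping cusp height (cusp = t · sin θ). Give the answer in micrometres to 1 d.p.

248.0 μm

h_c = t·sin θ = 0.32 × 0.7749 = 0.247968 mm (248.0 μm).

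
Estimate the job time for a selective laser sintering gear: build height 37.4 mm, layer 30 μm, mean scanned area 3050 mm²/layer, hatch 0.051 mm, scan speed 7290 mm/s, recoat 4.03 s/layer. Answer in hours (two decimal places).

Layers = ⌈37.4/0.03⌉ = 1247.
Scan path per layer = 3050 / 0.051 = 59803.9 mm.
Laser time per layer = 59803.9 / 7290 = 8.2036 s.
Time per layer = 8.2036 + 4.03 = 12.2336 s.
Total: 1247 × 12.2336 s = 15255.2992 s → 4.24 hours.

4.24 hours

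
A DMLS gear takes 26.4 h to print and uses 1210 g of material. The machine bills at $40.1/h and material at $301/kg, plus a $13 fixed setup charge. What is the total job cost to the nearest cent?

$1435.85

Machine cost: 40.1 × 26.4 → $1058.64.
Feedstock cost: 301 × 1210/1000 → $364.21.
Total = 1058.64 + 364.21 + 13 = $1435.85.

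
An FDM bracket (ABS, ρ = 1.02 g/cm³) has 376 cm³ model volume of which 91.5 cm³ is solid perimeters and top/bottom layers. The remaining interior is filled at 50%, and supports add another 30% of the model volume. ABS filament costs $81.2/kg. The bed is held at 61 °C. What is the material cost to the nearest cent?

$28.70

Interior volume: 376 − 91.5 → 284.5 cm³.
Deposited infill = 0.50 × 284.5 = 142.25 cm³.
Support = 0.30 × 376 = 112.8 cm³.
Total printed volume = 91.5 + 142.25 + 112.8, so 346.55 cm³.
Mass: 346.55 × 1.02 → 353.481 g.
At $81.2/kg: 353.481/1000 × 81.2 = $28.70.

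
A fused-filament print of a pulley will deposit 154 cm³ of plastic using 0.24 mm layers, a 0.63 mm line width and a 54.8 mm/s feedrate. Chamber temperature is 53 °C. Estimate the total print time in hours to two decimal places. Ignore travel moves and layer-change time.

Bead cross-section = 0.24 × 0.63, so 0.1512 mm².
Total extruded path = 154000/0.1512 = 1018518.5 mm.
Time extruding = 1018518.5 / 54.8, so 18586.1 s.
Converting: 18586.1 s = 5.16 hours.

5.16 hours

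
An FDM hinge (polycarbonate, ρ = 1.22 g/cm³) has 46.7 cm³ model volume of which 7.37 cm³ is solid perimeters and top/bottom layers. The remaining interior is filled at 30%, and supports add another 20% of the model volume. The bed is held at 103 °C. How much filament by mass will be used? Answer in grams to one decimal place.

Interior volume: 46.7 − 7.37 → 39.33 cm³.
Deposited infill = 0.30 × 39.33, so 11.799 cm³.
Support = 0.20 × 46.7, so 9.34 cm³.
Deposited volume: 7.37 + 11.799 + 9.34 → 28.509 cm³.
Mass = 28.509 × 1.22 = 34.78098 g.

34.8 g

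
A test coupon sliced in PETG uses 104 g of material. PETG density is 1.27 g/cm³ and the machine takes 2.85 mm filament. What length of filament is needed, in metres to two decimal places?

Volume = 104 g / 1.27 g·cm⁻³ = 81.8898 cm³ = 81889.8 mm³.
Cross-section of 2.85 mm filament: π·(2.85/2)² = 6.3794 mm².
Length = 81889.8 / 6.3794 = 12836.6 mm = 12.84 m.

12.84 m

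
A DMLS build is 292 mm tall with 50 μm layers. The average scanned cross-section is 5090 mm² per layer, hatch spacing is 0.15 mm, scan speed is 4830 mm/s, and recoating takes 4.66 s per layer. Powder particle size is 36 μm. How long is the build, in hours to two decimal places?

18.96 hours

Number of layers: 292 / 0.05 → 5840 (rounded up).
Hatch length per layer = 5090 / 0.15 = 33933.3 mm.
Scan time per layer = 33933.3 / 4830 = 7.0255 s.
Time per layer = 7.0255 + 4.66, so 11.6855 s.
5840 layers × 11.6855 s/layer = 68243.32 s, i.e. 18.96 hours.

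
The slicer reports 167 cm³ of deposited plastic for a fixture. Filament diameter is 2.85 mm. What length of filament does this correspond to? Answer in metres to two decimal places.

26.18 m

Filament cross-section = π × (2.85/2)² = 6.3794 mm².
Length = 167 cm³ / 6.3794 mm² = 167000 / 6.3794 = 26178.01 mm = 26.18 m.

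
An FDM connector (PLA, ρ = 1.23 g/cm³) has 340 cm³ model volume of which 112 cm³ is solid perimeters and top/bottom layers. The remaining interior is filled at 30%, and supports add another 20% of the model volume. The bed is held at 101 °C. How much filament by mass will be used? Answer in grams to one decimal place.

Infill region: 340 − 112 → 228 cm³.
Infill volume = 0.30 × 228, so 68.4 cm³.
Support: 0.20 × 340 → 68 cm³.
Total extruded = 112 + 68.4 + 68 = 248.4 cm³.
Mass: 248.4 × 1.23 → 305.532 g.

305.5 g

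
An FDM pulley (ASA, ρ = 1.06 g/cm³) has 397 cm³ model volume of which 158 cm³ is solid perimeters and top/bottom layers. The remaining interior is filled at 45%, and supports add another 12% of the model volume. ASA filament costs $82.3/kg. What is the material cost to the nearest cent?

$27.32

Interior volume = 397 − 158 = 239 cm³.
Infill deposited: 0.45 × 239 → 107.55 cm³.
Support = 0.12 × 397, so 47.64 cm³.
Total extruded: 158 + 107.55 + 47.64 → 313.19 cm³.
Mass: 313.19 × 1.06 → 331.9814 g.
Cost = 331.9814 g / 1000 × $82.3/kg = $27.32.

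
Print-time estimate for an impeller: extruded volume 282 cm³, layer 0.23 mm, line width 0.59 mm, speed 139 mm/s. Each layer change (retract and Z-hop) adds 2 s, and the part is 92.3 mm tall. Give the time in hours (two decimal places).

4.38 hours

Extrusion cross-section = 0.23 × 0.59, so 0.1357 mm².
Toolpath length = 282 cm³ / 0.1357 mm² = 282000 / 0.1357 = 2078113.5 mm.
Time extruding = 2078113.5 / 139, so 14950.5 s.
Layers = ⌈92.3/0.23⌉ = 402.
Layer-change overhead = 402 × 2 = 804 s.
Altogether 14950.5 + 804 = 15754.5 s, i.e. 4.38 hours.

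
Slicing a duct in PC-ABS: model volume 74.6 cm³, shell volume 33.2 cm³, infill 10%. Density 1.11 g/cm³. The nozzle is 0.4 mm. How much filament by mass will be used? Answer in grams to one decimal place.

Volume inside the shell = 74.6 − 33.2 = 41.4 cm³.
Deposited infill = 0.10 × 41.4, so 4.14 cm³.
Deposited volume = 33.2 + 4.14 = 37.34 cm³.
Mass = 37.34 × 1.11, so 41.4474 g.

41.4 g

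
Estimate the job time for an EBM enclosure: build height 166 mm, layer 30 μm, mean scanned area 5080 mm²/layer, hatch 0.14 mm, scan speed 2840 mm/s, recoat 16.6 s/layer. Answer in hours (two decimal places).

45.16 hours

Layers = ⌈166/0.03⌉ = 5534.
Per-layer scan distance = 5080 / 0.14 = 36285.7 mm.
Beam time per layer = 36285.7 / 2840, so 12.7767 s.
Layer cycle = 12.7767 + 16.6, so 29.3767 s.
Build time = 5534 × 29.3767 = 162570.6578 s = 45.16 hours.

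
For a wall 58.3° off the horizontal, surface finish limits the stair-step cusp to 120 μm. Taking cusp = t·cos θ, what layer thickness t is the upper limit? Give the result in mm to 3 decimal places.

t = h_c / cos θ = 0.12 / 0.5255 = 0.228 mm.

0.228 mm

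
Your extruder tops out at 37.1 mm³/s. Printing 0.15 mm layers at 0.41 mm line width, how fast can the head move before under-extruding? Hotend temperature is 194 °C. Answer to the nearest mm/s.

603 mm/s

Bead cross-section: 0.15 × 0.41 → 0.0615 mm².
Max speed = 37.1 / 0.0615 = 603.25 ≈ 603 mm/s.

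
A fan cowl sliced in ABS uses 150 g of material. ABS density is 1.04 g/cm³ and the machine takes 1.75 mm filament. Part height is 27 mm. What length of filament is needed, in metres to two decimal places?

Extruded volume: 150/1.04 = 144.2308 cm³ (144230.8 mm³).
Filament cross-section = π × (1.75/2)² = 2.4053 mm².
Length = 144230.8 / 2.4053 = 59963.75 mm = 59.96 m.

59.96 m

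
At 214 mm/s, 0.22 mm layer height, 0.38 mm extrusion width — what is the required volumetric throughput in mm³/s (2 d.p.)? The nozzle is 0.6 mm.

Bead cross-section: 0.22 × 0.38 → 0.0836 mm².
Volumetric flow = 214 × 0.0836 = 17.89 mm³/s.

17.89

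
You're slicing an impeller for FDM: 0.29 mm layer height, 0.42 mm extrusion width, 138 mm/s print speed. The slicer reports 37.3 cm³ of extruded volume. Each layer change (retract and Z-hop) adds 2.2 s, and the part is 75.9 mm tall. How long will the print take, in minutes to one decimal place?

Extrusion cross-section: 0.29 × 0.42 → 0.1218 mm².
Total extruded path = 37300/0.1218 = 306239.7 mm.
Extrusion time = 306239.7 / 138 = 2219.1 s.
Layers = ⌈75.9/0.29⌉ = 262.
Layer-change overhead: 262 × 2.2 → 576.4 s.
Altogether 2219.1 + 576.4 = 2795.5 s, i.e. 46.6 minutes.

46.6 minutes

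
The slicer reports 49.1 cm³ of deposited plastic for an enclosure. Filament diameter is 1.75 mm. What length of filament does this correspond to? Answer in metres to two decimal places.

20.41 m

Filament cross-section = π × (1.75/2)² = 2.4053 mm².
Length = 49.1 cm³ / 2.4053 mm² = 49100 / 2.4053 = 20413.25 mm = 20.41 m.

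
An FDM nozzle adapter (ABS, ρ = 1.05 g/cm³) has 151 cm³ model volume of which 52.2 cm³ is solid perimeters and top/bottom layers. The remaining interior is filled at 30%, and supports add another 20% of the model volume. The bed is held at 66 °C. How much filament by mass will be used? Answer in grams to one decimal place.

Interior volume: 151 − 52.2 → 98.8 cm³.
Infill volume = 0.30 × 98.8 = 29.64 cm³.
Support: 0.20 × 151 → 30.2 cm³.
Total extruded = 52.2 + 29.64 + 30.2 = 112.04 cm³.
Mass: 112.04 × 1.05 → 117.642 g.

117.6 g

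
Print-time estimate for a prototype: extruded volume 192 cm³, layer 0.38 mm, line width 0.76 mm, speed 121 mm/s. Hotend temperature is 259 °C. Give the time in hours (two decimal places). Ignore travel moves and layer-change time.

1.53 hours

Bead cross-section = 0.38 × 0.76 = 0.2888 mm².
Path length: 192000 mm³ / 0.2888 mm² → 664819.9 mm.
Extrusion time = 664819.9 / 121, so 5494.4 s.
That's 5494.4 s → 1.53 hours.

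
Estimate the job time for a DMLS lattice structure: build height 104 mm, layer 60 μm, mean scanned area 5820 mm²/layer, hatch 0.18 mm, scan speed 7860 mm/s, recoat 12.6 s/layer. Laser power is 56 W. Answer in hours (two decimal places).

Number of layers: 104 / 0.06 → 1734 (rounded up).
Per-layer scan distance = 5820 / 0.18 = 32333.3 mm.
Laser time per layer = 32333.3 / 7860, so 4.1137 s.
Time per layer = 4.1137 + 12.6, so 16.7137 s.
Build time = 1734 × 16.7137 = 28981.5558 s = 8.05 hours.

8.05 hours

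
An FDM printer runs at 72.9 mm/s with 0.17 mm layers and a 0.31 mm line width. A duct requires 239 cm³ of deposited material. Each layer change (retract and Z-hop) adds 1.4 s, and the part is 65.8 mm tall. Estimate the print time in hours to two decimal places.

17.43 hours

Extrusion cross-section = 0.17 × 0.31 = 0.0527 mm².
Path length: 239000 mm³ / 0.0527 mm² → 4535104.4 mm.
Print-move time: 4535104.4 / 72.9 → 62209.9 s.
Layers = ⌈65.8/0.17⌉ = 388.
Z-hop total = 388 × 1.4 = 543.2 s.
Total = 62209.9 + 543.2 = 62753.1 s = 17.43 hours.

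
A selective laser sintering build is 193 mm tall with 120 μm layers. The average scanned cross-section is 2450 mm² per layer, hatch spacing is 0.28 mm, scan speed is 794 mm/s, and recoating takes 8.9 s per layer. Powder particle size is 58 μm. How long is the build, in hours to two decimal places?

8.90 hours

Number of layers: 193 / 0.12 → 1609 (rounded up).
Per-layer scan distance: 2450 / 0.28 → 8750 mm.
Scan time per layer = 8750 / 794 = 11.0202 s.
Per-layer time: 11.0202 + 8.9 → 19.9202 s.
Build time = 1609 × 19.9202 = 32051.6018 s = 8.90 hours.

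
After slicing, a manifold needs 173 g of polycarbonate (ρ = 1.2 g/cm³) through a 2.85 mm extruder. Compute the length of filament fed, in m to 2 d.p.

Volume = 173 g / 1.2 g·cm⁻³ = 144.1667 cm³ = 144166.7 mm³.
Filament cross-section = π × (2.85/2)² = 6.3794 mm².
Length = 144166.7 / 6.3794 = 22598.79 mm = 22.60 m.

22.60 m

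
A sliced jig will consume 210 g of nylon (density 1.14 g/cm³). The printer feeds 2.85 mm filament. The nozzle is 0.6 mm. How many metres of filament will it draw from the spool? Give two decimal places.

28.88 m

Volume = 210 g / 1.14 g·cm⁻³ = 184.2105 cm³ = 184210.5 mm³.
A = π r² = π × 1.425² = 6.3794 mm².
L = V/A = 184210.5/6.3794 = 28875.83 mm → 28.88 m.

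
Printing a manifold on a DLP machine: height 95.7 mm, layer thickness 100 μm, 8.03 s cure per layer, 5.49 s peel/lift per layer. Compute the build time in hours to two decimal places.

3.59 hours

Number of layers: 95.7 / 0.1 → 957 (rounded up).
Cycle time = 8.03 + 5.49, so 13.52 s.
Total = 957 × 13.52 = 12938.64 s = 3.59 hours.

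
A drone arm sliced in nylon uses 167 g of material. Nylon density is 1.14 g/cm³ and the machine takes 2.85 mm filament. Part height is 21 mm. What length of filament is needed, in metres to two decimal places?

22.96 m

Extruded volume: 167/1.14 = 146.4912 cm³ (146491.2 mm³).
Cross-section of 2.85 mm filament: π·(2.85/2)² = 6.3794 mm².
Length = 146491.2 / 6.3794 = 22963.16 mm = 22.96 m.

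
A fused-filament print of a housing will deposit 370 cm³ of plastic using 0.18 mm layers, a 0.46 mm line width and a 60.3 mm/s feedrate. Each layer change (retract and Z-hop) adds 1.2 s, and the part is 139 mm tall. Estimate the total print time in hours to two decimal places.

20.84 hours

Bead cross-section: 0.18 × 0.46 → 0.0828 mm².
Total extruded path = 370000/0.0828 = 4468599 mm.
Time extruding: 4468599 / 60.3 → 74106.1 s.
Layers = ⌈139/0.18⌉ = 773.
Non-print overhead = 773 × 1.2, so 927.6 s.
Altogether 74106.1 + 927.6 = 75033.7 s, i.e. 20.84 hours.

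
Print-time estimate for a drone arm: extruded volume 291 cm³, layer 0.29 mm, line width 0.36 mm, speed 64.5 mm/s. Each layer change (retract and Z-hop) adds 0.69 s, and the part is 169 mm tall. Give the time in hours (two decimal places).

12.12 hours

Line area = 0.29 × 0.36 = 0.1044 mm².
Toolpath length = 291 cm³ / 0.1044 mm² = 291000 / 0.1044 = 2787356.3 mm.
Extrusion time = 2787356.3 / 64.5, so 43214.8 s.
Layer count = ceil(169 / 0.29) = 583.
Non-print overhead = 583 × 0.69, so 402.27 s.
Altogether 43214.8 + 402.27 = 43617.07 s, i.e. 12.12 hours.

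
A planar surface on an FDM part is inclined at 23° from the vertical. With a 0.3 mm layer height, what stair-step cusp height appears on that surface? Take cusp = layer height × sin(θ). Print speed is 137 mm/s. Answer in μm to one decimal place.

117.2 μm

h_c = t·sin θ = 0.3 × 0.3907 = 0.11721 mm (117.2 μm).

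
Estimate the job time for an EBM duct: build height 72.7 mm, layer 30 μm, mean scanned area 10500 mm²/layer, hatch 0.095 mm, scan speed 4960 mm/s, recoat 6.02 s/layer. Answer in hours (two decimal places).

19.06 hours

Layer count = ceil(72.7 / 0.03) = 2424.
Hatch length per layer: 10500 / 0.095 → 110526.3 mm.
Per-layer scan time: 110526.3 / 4960 → 22.2835 s.
Per-layer time: 22.2835 + 6.02 → 28.3035 s.
2424 layers × 28.3035 s/layer = 68607.684 s, i.e. 19.06 hours.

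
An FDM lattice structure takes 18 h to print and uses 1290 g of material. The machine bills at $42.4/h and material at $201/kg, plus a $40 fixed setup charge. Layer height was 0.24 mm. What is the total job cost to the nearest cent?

Machine cost = 42.4 × 18 = $763.20.
Material cost = 201 × 1290/1000 = $259.29.
Adding setup: 763.20 + 259.29 + 40 → $1062.49.

$1062.49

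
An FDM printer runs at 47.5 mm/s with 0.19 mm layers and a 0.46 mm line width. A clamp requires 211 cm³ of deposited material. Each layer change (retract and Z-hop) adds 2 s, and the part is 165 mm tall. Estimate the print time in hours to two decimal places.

14.60 hours

Extrusion cross-section = 0.19 × 0.46 = 0.0874 mm².
Total extruded path = 211000/0.0874 = 2414187.6 mm.
Extrusion time: 2414187.6 / 47.5 → 50825 s.
Number of layers: 165 / 0.19 → 869 (rounded up).
Non-print overhead = 869 × 2 = 1738 s.
Altogether 50825 + 1738 = 52563 s, i.e. 14.60 hours.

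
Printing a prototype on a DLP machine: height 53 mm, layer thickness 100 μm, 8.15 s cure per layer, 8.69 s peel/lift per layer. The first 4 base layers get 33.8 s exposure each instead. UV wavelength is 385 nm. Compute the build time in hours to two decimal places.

2.51 hours

Number of layers: 53 / 0.1 → 530 (rounded up).
Bottom layers: 4 × (33.8 + 8.69) → 169.96 s.
Normal layers: 526 × (8.15 + 8.69) → 8857.84 s.
Total = 169.96 + 8857.84 = 9027.8 s = 2.51 hours.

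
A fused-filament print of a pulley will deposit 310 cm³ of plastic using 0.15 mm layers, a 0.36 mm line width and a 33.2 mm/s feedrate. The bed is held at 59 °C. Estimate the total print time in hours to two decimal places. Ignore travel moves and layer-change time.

48.03 hours

Line area = 0.15 × 0.36, so 0.054 mm².
Toolpath length = 310 cm³ / 0.054 mm² = 310000 / 0.054 = 5740740.7 mm.
Print-move time = 5740740.7 / 33.2 = 172913.9 s.
In the requested units: 172913.9 s = 48.03 hours.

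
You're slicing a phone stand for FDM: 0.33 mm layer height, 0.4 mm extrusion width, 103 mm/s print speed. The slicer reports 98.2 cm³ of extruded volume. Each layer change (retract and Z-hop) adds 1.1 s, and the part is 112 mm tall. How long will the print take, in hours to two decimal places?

Extrusion cross-section = 0.33 × 0.4, so 0.132 mm².
Path length: 98200 mm³ / 0.132 mm² → 743939.4 mm.
Time extruding = 743939.4 / 103 = 7222.7 s.
Layers = ⌈112/0.33⌉ = 340.
Layer-change overhead = 340 × 1.1 = 374 s.
Altogether 7222.7 + 374 = 7596.7 s, i.e. 2.11 hours.

2.11 hours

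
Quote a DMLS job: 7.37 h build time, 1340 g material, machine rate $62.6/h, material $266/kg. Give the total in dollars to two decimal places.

Machine cost: 62.6 × 7.37 → $461.362.
Material cost = 266 × 1340/1000, so $356.44.
Job cost: 461.362 + 356.44 = 817.802 ≈ $817.80.

$817.80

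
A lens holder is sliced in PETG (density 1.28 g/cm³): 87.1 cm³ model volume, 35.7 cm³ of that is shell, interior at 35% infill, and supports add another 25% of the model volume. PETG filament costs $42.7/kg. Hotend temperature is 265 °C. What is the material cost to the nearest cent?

$4.12

Volume inside the shell: 87.1 − 35.7 → 51.4 cm³.
Infill volume = 0.35 × 51.4 = 17.99 cm³.
Support: 0.25 × 87.1 → 21.775 cm³.
Total extruded: 35.7 + 17.99 + 21.775 → 75.465 cm³.
Mass = 75.465 × 1.28 = 96.5952 g.
At $42.7/kg: 96.5952/1000 × 42.7 = $4.12.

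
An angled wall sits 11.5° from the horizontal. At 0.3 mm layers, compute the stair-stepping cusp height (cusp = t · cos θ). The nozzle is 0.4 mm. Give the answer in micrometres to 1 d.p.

294.0 μm

Cusp = layer height × cos(11.5°) = 0.3 × 0.9799 = 0.29397 mm = 294.0 μm.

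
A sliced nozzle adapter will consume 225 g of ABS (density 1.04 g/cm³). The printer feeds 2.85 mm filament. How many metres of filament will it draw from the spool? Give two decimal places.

Volume = 225 g / 1.04 g·cm⁻³ = 216.3462 cm³ = 216346.2 mm³.
Cross-section of 2.85 mm filament: π·(2.85/2)² = 6.3794 mm².
Length = 216346.2 / 6.3794 = 33913.25 mm = 33.91 m.

33.91 m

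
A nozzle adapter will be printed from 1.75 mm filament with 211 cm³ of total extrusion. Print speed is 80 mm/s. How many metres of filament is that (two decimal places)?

87.72 m

Cross-section of 1.75 mm filament: π·(1.75/2)² = 2.4053 mm².
L = 211000 mm³ / 2.4053 mm² = 87722.95 mm, i.e. 87.72 m.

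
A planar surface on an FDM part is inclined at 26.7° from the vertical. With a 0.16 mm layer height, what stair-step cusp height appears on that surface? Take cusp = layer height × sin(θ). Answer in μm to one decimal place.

71.9 μm

sin(26.7°) = 0.4493, so cusp = 0.16 × 0.4493 = 0.071888 mm → 71.9 μm.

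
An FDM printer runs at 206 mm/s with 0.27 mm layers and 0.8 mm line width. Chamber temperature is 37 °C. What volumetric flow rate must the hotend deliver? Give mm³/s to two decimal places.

44.50

A = 0.27 × 0.8 = 0.216 mm².
Q = v·A = 206 × 0.216 = 44.50 mm³/s.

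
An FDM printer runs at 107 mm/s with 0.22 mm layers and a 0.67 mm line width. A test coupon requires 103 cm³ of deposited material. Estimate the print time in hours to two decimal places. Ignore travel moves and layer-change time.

1.81 hours

Bead cross-section = 0.22 × 0.67 = 0.1474 mm².
Path length: 103000 mm³ / 0.1474 mm² → 698778.8 mm.
Print-move time = 698778.8 / 107 = 6530.6 s.
Converting: 6530.6 s = 1.81 hours.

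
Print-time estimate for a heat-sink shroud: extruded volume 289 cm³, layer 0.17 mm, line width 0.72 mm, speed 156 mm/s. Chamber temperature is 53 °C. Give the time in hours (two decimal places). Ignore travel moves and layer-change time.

4.20 hours

Line area = 0.17 × 0.72 = 0.1224 mm².
Path length: 289000 mm³ / 0.1224 mm² → 2361111.1 mm.
Print-move time = 2361111.1 / 156 = 15135.3 s.
In the requested units: 15135.3 s = 4.20 hours.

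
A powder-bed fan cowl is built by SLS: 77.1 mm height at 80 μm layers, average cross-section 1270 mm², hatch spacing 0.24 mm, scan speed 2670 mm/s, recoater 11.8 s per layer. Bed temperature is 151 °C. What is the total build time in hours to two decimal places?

3.69 hours

Layers = ⌈77.1/0.08⌉ = 964.
Hatch length per layer = 1270 / 0.24 = 5291.7 mm.
Laser time per layer = 5291.7 / 2670, so 1.9819 s.
Layer cycle: 1.9819 + 11.8 → 13.7819 s.
Total: 964 × 13.7819 s = 13285.7516 s → 3.69 hours.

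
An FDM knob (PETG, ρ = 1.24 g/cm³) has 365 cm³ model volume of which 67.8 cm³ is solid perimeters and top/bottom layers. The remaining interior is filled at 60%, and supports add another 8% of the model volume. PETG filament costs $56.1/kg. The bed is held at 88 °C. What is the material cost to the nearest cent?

$19.15

Interior volume = 365 − 67.8, so 297.2 cm³.
Deposited infill: 0.60 × 297.2 → 178.32 cm³.
Support = 0.08 × 365, so 29.2 cm³.
Total printed volume = 67.8 + 178.32 + 29.2 = 275.32 cm³.
Mass = 275.32 × 1.24 = 341.3968 g.
At $56.1/kg: 341.3968/1000 × 56.1 = $19.15.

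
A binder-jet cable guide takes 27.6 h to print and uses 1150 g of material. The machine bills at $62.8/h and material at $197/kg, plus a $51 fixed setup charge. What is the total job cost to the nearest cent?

Machine-time cost: 62.8 × 27.6 → $1733.28.
Feedstock cost: 197 × 1150/1000 → $226.55.
Total = 1733.28 + 226.55 + 51 = $2010.83.

$2010.83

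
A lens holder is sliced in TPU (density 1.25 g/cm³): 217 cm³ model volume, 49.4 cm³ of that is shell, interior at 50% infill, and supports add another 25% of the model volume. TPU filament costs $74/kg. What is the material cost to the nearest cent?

$17.34

Infill region = 217 − 49.4 = 167.6 cm³.
Infill volume = 0.50 × 167.6 = 83.8 cm³.
Support = 0.25 × 217, so 54.25 cm³.
Total printed volume: 49.4 + 83.8 + 54.25 → 187.45 cm³.
Mass = 187.45 × 1.25 = 234.3125 g.
Cost = 234.3125 g / 1000 × $74/kg = $17.34.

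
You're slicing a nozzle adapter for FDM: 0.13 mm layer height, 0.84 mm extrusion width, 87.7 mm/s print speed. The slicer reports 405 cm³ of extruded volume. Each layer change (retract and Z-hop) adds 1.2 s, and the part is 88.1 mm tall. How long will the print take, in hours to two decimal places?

11.97 hours

Bead cross-section: 0.13 × 0.84 → 0.1092 mm².
Total extruded path = 405000/0.1092 = 3708791.2 mm.
Time extruding = 3708791.2 / 87.7 = 42289.5 s.
Layer count = ceil(88.1 / 0.13) = 678.
Z-hop total = 678 × 1.2 = 813.6 s.
Altogether 42289.5 + 813.6 = 43103.1 s, i.e. 11.97 hours.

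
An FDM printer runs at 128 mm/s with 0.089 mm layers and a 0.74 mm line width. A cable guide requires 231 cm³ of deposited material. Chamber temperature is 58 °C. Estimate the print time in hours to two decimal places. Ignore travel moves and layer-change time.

Bead cross-section = 0.089 × 0.74 = 0.06586 mm².
Path length: 231000 mm³ / 0.06586 mm² → 3507440 mm.
Time extruding = 3507440 / 128, so 27401.9 s.
In the requested units: 27401.9 s = 7.61 hours.

7.61 hours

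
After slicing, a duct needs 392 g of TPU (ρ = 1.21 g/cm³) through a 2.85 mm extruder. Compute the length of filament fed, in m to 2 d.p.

50.78 m

Extruded volume: 392/1.21 = 323.9669 cm³ (323966.9 mm³).
A = π r² = π × 1.425² = 6.3794 mm².
Length = 323966.9 / 6.3794 = 50783.29 mm = 50.78 m.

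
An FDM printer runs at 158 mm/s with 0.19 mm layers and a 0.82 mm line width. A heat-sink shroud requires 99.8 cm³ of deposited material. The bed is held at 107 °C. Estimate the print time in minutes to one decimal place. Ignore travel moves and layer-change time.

Bead cross-section = 0.19 × 0.82, so 0.1558 mm².
Total extruded path = 99800/0.1558 = 640564.8 mm.
Print-move time = 640564.8 / 158 = 4054.2 s.
That's 4054.2 s → 67.6 minutes.

67.6 minutes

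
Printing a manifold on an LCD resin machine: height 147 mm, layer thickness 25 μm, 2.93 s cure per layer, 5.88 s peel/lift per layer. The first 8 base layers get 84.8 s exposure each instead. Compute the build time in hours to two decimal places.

14.57 hours

Layers = ⌈147/0.025⌉ = 5880.
Burn-in layers = 8 × (84.8 + 5.88) = 725.44 s.
Regular layers = 5872 × (2.93 + 5.88), so 51732.32 s.
Sum: 725.44 + 51732.32 = 52457.76 s → 14.57 hours.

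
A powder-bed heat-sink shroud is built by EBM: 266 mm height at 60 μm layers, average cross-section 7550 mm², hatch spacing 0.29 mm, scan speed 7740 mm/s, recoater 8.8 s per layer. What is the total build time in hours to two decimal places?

Layers = ⌈266/0.06⌉ = 4434.
Per-layer scan distance = 7550 / 0.29, so 26034.5 mm.
Per-layer scan time = 26034.5 / 7740, so 3.3636 s.
Per-layer time: 3.3636 + 8.8 → 12.1636 s.
Total: 4434 × 12.1636 s = 53933.4024 s → 14.98 hours.

14.98 hours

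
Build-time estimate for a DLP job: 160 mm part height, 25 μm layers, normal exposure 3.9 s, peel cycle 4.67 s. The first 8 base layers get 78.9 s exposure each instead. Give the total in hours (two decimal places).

Layers = ⌈160/0.025⌉ = 6400.
Bottom layers = 8 × (78.9 + 4.67) = 668.56 s.
Regular layers: 6392 × (3.9 + 4.67) → 54779.44 s.
Sum: 668.56 + 54779.44 = 55448 s → 15.40 hours.

15.40 hours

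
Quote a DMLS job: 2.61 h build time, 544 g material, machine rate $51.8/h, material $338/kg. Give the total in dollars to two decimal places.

$319.07

Machine-time cost = 51.8 × 2.61, so $135.198.
Material cost: 338 × 544/1000 → $183.872.
Total = 135.198 + 183.872 = $319.07.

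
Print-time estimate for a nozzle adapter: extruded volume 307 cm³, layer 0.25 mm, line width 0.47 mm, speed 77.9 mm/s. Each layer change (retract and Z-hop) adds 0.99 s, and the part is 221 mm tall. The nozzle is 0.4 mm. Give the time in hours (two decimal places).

9.56 hours

Bead cross-section = 0.25 × 0.47, so 0.1175 mm².
Total extruded path = 307000/0.1175 = 2612766 mm.
Time extruding: 2612766 / 77.9 → 33540 s.
Number of layers: 221 / 0.25 → 884 (rounded up).
Z-hop total = 884 × 0.99, so 875.16 s.
Total = 33540 + 875.16 = 34415.16 s = 9.56 hours.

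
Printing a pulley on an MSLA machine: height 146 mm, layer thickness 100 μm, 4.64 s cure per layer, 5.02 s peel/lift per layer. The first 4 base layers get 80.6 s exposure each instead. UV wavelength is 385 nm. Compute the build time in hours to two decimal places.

Layers = ⌈146/0.1⌉ = 1460.
Bottom layers = 4 × (80.6 + 5.02), so 342.48 s.
Normal layers = 1456 × (4.64 + 5.02) = 14064.96 s.
Sum: 342.48 + 14064.96 = 14407.44 s → 4.00 hours.

4.00 hours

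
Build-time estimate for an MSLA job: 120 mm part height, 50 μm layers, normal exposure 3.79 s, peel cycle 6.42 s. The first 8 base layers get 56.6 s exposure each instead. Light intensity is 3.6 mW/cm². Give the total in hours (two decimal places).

6.92 hours

Layer count = ceil(120 / 0.05) = 2400.
Burn-in layers: 8 × (56.6 + 6.42) → 504.16 s.
Normal layers = 2392 × (3.79 + 6.42), so 24422.32 s.
Sum: 504.16 + 24422.32 = 24926.48 s → 6.92 hours.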